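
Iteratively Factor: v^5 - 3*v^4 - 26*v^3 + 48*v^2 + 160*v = (v + 2)*(v^4 - 5*v^3 - 16*v^2 + 80*v) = (v + 2)*(v + 4)*(v^3 - 9*v^2 + 20*v) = (v - 4)*(v + 2)*(v + 4)*(v^2 - 5*v) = v*(v - 4)*(v + 2)*(v + 4)*(v - 5)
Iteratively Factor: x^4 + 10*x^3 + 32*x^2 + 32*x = (x + 4)*(x^3 + 6*x^2 + 8*x) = x*(x + 4)*(x^2 + 6*x + 8) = x*(x + 4)^2*(x + 2)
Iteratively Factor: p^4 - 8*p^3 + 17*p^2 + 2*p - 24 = (p - 2)*(p^3 - 6*p^2 + 5*p + 12) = (p - 2)*(p + 1)*(p^2 - 7*p + 12) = (p - 3)*(p - 2)*(p + 1)*(p - 4)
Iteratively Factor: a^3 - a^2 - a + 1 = (a - 1)*(a^2 - 1) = (a - 1)*(a + 1)*(a - 1)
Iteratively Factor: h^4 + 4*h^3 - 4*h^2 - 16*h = (h + 2)*(h^3 + 2*h^2 - 8*h) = h*(h + 2)*(h^2 + 2*h - 8) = h*(h + 2)*(h + 4)*(h - 2)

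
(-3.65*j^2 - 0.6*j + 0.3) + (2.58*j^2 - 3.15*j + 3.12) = -1.07*j^2 - 3.75*j + 3.42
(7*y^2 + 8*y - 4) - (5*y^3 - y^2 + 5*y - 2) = -5*y^3 + 8*y^2 + 3*y - 2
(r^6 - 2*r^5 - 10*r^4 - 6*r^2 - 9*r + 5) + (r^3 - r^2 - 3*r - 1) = r^6 - 2*r^5 - 10*r^4 + r^3 - 7*r^2 - 12*r + 4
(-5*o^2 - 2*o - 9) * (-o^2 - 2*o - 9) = 5*o^4 + 12*o^3 + 58*o^2 + 36*o + 81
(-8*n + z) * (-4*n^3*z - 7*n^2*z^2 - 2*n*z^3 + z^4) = 32*n^4*z + 52*n^3*z^2 + 9*n^2*z^3 - 10*n*z^4 + z^5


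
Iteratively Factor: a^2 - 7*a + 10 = (a - 5)*(a - 2)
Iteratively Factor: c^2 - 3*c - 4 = (c + 1)*(c - 4)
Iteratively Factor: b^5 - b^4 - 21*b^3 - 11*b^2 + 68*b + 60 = (b + 3)*(b^4 - 4*b^3 - 9*b^2 + 16*b + 20) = (b - 5)*(b + 3)*(b^3 + b^2 - 4*b - 4) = (b - 5)*(b + 2)*(b + 3)*(b^2 - b - 2) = (b - 5)*(b + 1)*(b + 2)*(b + 3)*(b - 2)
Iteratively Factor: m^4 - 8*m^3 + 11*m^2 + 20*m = (m - 4)*(m^3 - 4*m^2 - 5*m) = (m - 4)*(m + 1)*(m^2 - 5*m) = (m - 5)*(m - 4)*(m + 1)*(m)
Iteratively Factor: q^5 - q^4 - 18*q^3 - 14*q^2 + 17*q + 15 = (q - 5)*(q^4 + 4*q^3 + 2*q^2 - 4*q - 3) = (q - 5)*(q + 1)*(q^3 + 3*q^2 - q - 3) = (q - 5)*(q + 1)*(q + 3)*(q^2 - 1) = (q - 5)*(q - 1)*(q + 1)*(q + 3)*(q + 1)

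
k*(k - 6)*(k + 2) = k^3 - 4*k^2 - 12*k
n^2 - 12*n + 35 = (n - 7)*(n - 5)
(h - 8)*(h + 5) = h^2 - 3*h - 40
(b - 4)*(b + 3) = b^2 - b - 12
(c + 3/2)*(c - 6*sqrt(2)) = c^2 - 6*sqrt(2)*c + 3*c/2 - 9*sqrt(2)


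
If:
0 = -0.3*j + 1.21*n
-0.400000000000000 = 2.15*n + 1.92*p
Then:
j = -3.60186046511628*p - 0.750387596899225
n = -0.893023255813953*p - 0.186046511627907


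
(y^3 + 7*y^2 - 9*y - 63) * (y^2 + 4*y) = y^5 + 11*y^4 + 19*y^3 - 99*y^2 - 252*y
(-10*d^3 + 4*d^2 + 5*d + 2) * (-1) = 10*d^3 - 4*d^2 - 5*d - 2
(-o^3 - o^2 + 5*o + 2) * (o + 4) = -o^4 - 5*o^3 + o^2 + 22*o + 8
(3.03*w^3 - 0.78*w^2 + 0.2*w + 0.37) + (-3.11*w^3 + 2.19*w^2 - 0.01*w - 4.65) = -0.0800000000000001*w^3 + 1.41*w^2 + 0.19*w - 4.28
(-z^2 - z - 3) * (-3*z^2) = 3*z^4 + 3*z^3 + 9*z^2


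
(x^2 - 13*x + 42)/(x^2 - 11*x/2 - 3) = 2*(x - 7)/(2*x + 1)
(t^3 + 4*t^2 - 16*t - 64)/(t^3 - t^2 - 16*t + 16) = (t + 4)/(t - 1)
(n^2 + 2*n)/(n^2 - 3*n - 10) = n/(n - 5)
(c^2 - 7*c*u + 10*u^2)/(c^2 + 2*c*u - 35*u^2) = (c - 2*u)/(c + 7*u)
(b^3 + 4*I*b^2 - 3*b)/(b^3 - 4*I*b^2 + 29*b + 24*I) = b/(b - 8*I)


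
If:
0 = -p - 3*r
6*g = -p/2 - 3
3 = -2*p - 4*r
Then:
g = -1/8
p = -9/2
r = 3/2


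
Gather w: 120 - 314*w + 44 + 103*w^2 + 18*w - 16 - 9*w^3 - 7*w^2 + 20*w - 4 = -9*w^3 + 96*w^2 - 276*w + 144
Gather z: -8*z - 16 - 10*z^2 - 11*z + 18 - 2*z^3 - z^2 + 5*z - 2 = -2*z^3 - 11*z^2 - 14*z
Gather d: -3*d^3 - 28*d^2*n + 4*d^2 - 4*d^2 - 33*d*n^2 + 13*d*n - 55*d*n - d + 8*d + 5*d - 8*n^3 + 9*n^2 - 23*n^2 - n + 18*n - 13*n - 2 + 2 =-3*d^3 - 28*d^2*n + d*(-33*n^2 - 42*n + 12) - 8*n^3 - 14*n^2 + 4*n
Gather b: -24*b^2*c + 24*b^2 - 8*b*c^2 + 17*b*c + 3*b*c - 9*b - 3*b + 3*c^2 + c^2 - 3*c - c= b^2*(24 - 24*c) + b*(-8*c^2 + 20*c - 12) + 4*c^2 - 4*c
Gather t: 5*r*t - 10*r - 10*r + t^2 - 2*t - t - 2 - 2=-20*r + t^2 + t*(5*r - 3) - 4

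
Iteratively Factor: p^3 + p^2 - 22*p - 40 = (p + 4)*(p^2 - 3*p - 10) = (p - 5)*(p + 4)*(p + 2)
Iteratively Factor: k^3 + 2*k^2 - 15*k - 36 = (k - 4)*(k^2 + 6*k + 9) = (k - 4)*(k + 3)*(k + 3)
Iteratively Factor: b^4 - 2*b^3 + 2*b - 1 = (b - 1)*(b^3 - b^2 - b + 1) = (b - 1)^2*(b^2 - 1) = (b - 1)^2*(b + 1)*(b - 1)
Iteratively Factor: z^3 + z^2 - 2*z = (z + 2)*(z^2 - z) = (z - 1)*(z + 2)*(z)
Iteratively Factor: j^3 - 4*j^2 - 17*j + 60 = (j - 5)*(j^2 + j - 12) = (j - 5)*(j - 3)*(j + 4)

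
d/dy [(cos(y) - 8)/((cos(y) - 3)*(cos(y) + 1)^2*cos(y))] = (3*cos(y)^3 - 37*cos(y)^2 + 56*cos(y) + 24)*sin(y)/((cos(y) - 3)^2*(cos(y) + 1)^3*cos(y)^2)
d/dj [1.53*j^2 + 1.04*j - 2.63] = 3.06*j + 1.04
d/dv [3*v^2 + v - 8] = 6*v + 1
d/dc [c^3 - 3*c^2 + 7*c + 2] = 3*c^2 - 6*c + 7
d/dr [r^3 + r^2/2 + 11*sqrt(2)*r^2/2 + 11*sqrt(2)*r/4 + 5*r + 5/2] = 3*r^2 + r + 11*sqrt(2)*r + 11*sqrt(2)/4 + 5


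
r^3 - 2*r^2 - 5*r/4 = r*(r - 5/2)*(r + 1/2)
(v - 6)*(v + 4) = v^2 - 2*v - 24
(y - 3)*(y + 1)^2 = y^3 - y^2 - 5*y - 3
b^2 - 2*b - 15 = (b - 5)*(b + 3)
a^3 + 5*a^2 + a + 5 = (a + 5)*(a - I)*(a + I)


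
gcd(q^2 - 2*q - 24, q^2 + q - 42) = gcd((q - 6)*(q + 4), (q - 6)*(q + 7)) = q - 6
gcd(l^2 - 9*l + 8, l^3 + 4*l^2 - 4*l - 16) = 1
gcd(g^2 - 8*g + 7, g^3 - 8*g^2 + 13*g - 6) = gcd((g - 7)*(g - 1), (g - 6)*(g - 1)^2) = g - 1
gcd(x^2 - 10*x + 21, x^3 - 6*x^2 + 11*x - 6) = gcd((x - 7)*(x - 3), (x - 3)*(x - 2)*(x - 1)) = x - 3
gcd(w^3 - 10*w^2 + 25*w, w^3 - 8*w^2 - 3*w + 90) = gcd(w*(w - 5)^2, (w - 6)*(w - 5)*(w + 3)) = w - 5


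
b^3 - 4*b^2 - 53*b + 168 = (b - 8)*(b - 3)*(b + 7)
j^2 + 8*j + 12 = (j + 2)*(j + 6)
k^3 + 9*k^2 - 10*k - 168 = (k - 4)*(k + 6)*(k + 7)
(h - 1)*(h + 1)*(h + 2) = h^3 + 2*h^2 - h - 2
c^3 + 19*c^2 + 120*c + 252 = (c + 6)^2*(c + 7)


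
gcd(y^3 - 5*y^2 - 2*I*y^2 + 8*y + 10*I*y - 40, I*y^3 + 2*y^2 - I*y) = 1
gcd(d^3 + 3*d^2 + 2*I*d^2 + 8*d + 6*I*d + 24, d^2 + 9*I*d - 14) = 1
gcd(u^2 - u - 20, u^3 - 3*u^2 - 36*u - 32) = u + 4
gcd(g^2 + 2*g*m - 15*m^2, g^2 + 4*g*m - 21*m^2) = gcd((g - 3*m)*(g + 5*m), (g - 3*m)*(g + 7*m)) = g - 3*m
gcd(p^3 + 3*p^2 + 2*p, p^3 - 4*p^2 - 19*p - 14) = p^2 + 3*p + 2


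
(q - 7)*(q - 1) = q^2 - 8*q + 7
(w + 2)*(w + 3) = w^2 + 5*w + 6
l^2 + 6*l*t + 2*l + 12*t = (l + 2)*(l + 6*t)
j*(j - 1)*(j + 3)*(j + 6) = j^4 + 8*j^3 + 9*j^2 - 18*j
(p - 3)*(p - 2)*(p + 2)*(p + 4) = p^4 + p^3 - 16*p^2 - 4*p + 48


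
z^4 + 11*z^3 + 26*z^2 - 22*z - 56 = (z + 4)*(z + 7)*(z - sqrt(2))*(z + sqrt(2))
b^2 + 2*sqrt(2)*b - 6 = (b - sqrt(2))*(b + 3*sqrt(2))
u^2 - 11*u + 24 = (u - 8)*(u - 3)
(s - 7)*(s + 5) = s^2 - 2*s - 35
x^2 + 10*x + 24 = (x + 4)*(x + 6)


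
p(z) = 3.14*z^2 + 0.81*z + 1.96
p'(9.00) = 57.33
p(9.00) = 263.59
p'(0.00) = 0.81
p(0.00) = 1.96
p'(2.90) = 19.02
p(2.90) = 30.72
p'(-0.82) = -4.34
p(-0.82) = 3.41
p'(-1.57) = -9.05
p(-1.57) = 8.43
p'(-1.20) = -6.73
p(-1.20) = 5.51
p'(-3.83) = -23.24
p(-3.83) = 44.92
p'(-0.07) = 0.37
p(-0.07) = 1.92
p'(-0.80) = -4.21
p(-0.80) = 3.32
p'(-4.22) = -25.69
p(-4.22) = 54.46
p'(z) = 6.28*z + 0.81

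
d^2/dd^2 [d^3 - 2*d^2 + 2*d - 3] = 6*d - 4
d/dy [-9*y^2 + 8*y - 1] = 8 - 18*y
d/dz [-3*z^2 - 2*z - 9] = -6*z - 2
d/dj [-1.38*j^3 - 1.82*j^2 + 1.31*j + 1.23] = -4.14*j^2 - 3.64*j + 1.31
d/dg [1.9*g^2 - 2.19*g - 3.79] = 3.8*g - 2.19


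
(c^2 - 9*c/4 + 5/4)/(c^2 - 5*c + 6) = (4*c^2 - 9*c + 5)/(4*(c^2 - 5*c + 6))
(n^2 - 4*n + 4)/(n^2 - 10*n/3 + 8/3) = 3*(n - 2)/(3*n - 4)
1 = 1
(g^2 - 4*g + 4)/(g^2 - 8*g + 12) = (g - 2)/(g - 6)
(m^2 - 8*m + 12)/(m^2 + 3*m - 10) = (m - 6)/(m + 5)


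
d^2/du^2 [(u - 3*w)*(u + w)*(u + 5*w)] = 6*u + 6*w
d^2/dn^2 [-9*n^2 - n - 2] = -18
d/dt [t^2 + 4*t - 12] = 2*t + 4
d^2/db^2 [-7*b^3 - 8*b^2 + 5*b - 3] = -42*b - 16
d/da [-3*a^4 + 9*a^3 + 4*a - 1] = -12*a^3 + 27*a^2 + 4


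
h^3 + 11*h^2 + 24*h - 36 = (h - 1)*(h + 6)^2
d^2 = d^2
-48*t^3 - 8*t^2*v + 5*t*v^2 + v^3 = (-3*t + v)*(4*t + v)^2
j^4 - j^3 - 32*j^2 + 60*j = j*(j - 5)*(j - 2)*(j + 6)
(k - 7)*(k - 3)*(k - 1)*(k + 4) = k^4 - 7*k^3 - 13*k^2 + 103*k - 84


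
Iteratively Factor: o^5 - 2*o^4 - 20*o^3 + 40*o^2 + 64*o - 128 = (o - 2)*(o^4 - 20*o^2 + 64) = (o - 2)*(o + 2)*(o^3 - 2*o^2 - 16*o + 32) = (o - 4)*(o - 2)*(o + 2)*(o^2 + 2*o - 8) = (o - 4)*(o - 2)^2*(o + 2)*(o + 4)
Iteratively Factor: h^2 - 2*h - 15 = (h + 3)*(h - 5)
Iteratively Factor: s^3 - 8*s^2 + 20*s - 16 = (s - 4)*(s^2 - 4*s + 4) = (s - 4)*(s - 2)*(s - 2)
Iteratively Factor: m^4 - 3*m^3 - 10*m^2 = (m - 5)*(m^3 + 2*m^2) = m*(m - 5)*(m^2 + 2*m) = m*(m - 5)*(m + 2)*(m)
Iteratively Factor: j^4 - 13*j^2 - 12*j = (j - 4)*(j^3 + 4*j^2 + 3*j) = (j - 4)*(j + 1)*(j^2 + 3*j) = (j - 4)*(j + 1)*(j + 3)*(j)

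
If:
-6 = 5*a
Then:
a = -6/5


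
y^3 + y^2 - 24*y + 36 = (y - 3)*(y - 2)*(y + 6)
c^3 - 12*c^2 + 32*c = c*(c - 8)*(c - 4)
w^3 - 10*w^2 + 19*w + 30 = (w - 6)*(w - 5)*(w + 1)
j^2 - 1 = (j - 1)*(j + 1)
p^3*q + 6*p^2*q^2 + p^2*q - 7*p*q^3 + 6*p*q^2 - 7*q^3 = (p - q)*(p + 7*q)*(p*q + q)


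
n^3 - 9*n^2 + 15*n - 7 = (n - 7)*(n - 1)^2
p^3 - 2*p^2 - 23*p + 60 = (p - 4)*(p - 3)*(p + 5)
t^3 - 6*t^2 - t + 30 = (t - 5)*(t - 3)*(t + 2)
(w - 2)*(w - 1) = w^2 - 3*w + 2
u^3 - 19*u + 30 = (u - 3)*(u - 2)*(u + 5)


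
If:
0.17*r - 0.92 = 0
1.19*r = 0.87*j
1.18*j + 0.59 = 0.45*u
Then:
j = 7.40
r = 5.41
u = 20.72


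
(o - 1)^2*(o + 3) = o^3 + o^2 - 5*o + 3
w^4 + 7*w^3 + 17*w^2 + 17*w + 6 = (w + 1)^2*(w + 2)*(w + 3)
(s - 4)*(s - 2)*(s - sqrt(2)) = s^3 - 6*s^2 - sqrt(2)*s^2 + 8*s + 6*sqrt(2)*s - 8*sqrt(2)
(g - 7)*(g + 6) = g^2 - g - 42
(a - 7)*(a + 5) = a^2 - 2*a - 35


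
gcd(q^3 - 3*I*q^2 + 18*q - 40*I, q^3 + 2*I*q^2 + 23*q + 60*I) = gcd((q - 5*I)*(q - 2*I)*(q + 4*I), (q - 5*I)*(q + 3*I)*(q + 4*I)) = q^2 - I*q + 20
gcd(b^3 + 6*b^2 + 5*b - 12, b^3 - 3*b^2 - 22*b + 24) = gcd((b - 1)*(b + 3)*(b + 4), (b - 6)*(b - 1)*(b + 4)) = b^2 + 3*b - 4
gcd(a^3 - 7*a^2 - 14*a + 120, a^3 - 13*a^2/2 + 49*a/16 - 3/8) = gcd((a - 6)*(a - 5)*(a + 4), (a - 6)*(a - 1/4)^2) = a - 6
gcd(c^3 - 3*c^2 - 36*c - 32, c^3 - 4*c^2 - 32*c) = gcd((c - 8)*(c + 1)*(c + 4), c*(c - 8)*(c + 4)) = c^2 - 4*c - 32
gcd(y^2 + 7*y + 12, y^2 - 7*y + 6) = 1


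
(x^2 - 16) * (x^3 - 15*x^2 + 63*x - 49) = x^5 - 15*x^4 + 47*x^3 + 191*x^2 - 1008*x + 784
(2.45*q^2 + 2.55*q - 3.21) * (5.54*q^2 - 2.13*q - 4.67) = 13.573*q^4 + 8.9085*q^3 - 34.6564*q^2 - 5.0712*q + 14.9907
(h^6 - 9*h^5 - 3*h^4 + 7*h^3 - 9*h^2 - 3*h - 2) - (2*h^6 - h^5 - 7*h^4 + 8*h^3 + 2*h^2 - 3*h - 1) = -h^6 - 8*h^5 + 4*h^4 - h^3 - 11*h^2 - 1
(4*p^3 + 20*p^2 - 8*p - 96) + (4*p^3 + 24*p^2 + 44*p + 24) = 8*p^3 + 44*p^2 + 36*p - 72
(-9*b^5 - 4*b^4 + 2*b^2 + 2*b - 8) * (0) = 0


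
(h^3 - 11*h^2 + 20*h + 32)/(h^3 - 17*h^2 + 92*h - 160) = (h + 1)/(h - 5)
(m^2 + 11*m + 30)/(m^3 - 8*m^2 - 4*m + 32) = (m^2 + 11*m + 30)/(m^3 - 8*m^2 - 4*m + 32)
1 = 1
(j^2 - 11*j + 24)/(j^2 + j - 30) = (j^2 - 11*j + 24)/(j^2 + j - 30)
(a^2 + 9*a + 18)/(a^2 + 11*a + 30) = (a + 3)/(a + 5)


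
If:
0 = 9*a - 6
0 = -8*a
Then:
No Solution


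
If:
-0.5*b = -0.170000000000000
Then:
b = 0.34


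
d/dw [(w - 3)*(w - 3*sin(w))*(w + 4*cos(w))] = (3 - w)*(w - 3*sin(w))*(4*sin(w) - 1) + (3 - w)*(w + 4*cos(w))*(3*cos(w) - 1) + (w - 3*sin(w))*(w + 4*cos(w))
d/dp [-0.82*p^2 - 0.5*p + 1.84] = -1.64*p - 0.5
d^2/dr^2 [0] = 0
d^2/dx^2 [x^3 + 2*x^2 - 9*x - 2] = 6*x + 4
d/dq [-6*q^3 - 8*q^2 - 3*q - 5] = -18*q^2 - 16*q - 3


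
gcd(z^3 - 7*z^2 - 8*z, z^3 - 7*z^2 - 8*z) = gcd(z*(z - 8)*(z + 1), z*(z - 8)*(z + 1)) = z^3 - 7*z^2 - 8*z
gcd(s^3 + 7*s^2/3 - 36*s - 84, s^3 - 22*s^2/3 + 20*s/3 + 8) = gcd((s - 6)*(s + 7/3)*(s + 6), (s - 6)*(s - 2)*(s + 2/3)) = s - 6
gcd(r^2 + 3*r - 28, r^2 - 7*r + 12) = r - 4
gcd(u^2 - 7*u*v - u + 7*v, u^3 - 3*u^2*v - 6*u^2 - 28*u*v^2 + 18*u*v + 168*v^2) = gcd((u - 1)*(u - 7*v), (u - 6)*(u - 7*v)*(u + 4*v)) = u - 7*v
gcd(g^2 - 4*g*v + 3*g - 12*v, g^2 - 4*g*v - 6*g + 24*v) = -g + 4*v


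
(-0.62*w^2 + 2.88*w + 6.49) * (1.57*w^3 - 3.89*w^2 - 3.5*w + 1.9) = -0.9734*w^5 + 6.9334*w^4 + 1.1561*w^3 - 36.5041*w^2 - 17.243*w + 12.331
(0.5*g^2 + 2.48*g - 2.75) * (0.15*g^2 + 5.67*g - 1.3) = 0.075*g^4 + 3.207*g^3 + 12.9991*g^2 - 18.8165*g + 3.575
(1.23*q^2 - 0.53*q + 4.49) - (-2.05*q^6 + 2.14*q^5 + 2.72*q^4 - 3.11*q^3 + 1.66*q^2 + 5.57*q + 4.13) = 2.05*q^6 - 2.14*q^5 - 2.72*q^4 + 3.11*q^3 - 0.43*q^2 - 6.1*q + 0.36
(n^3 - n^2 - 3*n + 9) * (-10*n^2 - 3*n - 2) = -10*n^5 + 7*n^4 + 31*n^3 - 79*n^2 - 21*n - 18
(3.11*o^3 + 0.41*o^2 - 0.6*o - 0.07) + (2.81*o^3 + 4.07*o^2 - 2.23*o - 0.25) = 5.92*o^3 + 4.48*o^2 - 2.83*o - 0.32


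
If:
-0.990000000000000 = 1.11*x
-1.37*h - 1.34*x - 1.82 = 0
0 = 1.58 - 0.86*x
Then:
No Solution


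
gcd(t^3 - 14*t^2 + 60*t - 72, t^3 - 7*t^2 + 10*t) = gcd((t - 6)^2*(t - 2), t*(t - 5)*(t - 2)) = t - 2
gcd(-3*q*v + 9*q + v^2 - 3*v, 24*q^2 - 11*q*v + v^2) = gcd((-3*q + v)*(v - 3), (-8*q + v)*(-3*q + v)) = 3*q - v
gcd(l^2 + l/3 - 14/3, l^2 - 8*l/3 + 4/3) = l - 2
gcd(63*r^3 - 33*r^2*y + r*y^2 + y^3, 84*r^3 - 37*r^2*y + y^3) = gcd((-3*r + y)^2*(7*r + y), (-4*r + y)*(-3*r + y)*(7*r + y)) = -21*r^2 + 4*r*y + y^2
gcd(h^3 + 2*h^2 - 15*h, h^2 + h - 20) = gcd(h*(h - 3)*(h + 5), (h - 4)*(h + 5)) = h + 5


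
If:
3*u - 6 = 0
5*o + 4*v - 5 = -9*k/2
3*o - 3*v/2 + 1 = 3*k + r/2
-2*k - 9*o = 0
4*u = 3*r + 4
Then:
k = -74/115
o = 148/1035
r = 4/3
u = 2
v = 1858/1035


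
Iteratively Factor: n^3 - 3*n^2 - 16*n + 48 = (n + 4)*(n^2 - 7*n + 12) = (n - 4)*(n + 4)*(n - 3)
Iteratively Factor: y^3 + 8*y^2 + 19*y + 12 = (y + 3)*(y^2 + 5*y + 4) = (y + 3)*(y + 4)*(y + 1)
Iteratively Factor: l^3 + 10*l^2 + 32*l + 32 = (l + 2)*(l^2 + 8*l + 16) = (l + 2)*(l + 4)*(l + 4)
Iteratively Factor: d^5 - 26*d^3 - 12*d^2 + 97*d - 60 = (d - 1)*(d^4 + d^3 - 25*d^2 - 37*d + 60) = (d - 1)^2*(d^3 + 2*d^2 - 23*d - 60) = (d - 1)^2*(d + 3)*(d^2 - d - 20) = (d - 1)^2*(d + 3)*(d + 4)*(d - 5)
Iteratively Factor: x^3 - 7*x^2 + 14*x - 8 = (x - 4)*(x^2 - 3*x + 2) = (x - 4)*(x - 2)*(x - 1)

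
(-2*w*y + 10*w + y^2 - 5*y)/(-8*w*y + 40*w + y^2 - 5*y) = (-2*w + y)/(-8*w + y)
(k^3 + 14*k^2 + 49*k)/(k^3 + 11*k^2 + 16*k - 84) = k*(k + 7)/(k^2 + 4*k - 12)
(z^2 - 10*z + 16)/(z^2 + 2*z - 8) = (z - 8)/(z + 4)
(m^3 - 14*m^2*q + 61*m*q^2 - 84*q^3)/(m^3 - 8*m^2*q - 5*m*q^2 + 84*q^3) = (m - 3*q)/(m + 3*q)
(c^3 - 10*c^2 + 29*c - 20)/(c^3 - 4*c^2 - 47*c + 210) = (c^2 - 5*c + 4)/(c^2 + c - 42)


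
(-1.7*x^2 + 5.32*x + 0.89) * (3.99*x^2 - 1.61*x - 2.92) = -6.783*x^4 + 23.9638*x^3 - 0.0501000000000014*x^2 - 16.9673*x - 2.5988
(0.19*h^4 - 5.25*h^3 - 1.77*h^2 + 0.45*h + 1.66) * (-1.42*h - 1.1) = -0.2698*h^5 + 7.246*h^4 + 8.2884*h^3 + 1.308*h^2 - 2.8522*h - 1.826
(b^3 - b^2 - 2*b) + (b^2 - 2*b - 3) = b^3 - 4*b - 3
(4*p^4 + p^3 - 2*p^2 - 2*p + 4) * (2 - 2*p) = -8*p^5 + 6*p^4 + 6*p^3 - 12*p + 8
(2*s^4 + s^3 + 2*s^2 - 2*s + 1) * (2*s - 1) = 4*s^5 + 3*s^3 - 6*s^2 + 4*s - 1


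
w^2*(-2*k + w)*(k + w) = -2*k^2*w^2 - k*w^3 + w^4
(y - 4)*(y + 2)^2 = y^3 - 12*y - 16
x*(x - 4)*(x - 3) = x^3 - 7*x^2 + 12*x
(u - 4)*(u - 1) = u^2 - 5*u + 4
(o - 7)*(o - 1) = o^2 - 8*o + 7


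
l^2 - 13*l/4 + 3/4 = (l - 3)*(l - 1/4)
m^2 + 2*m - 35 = (m - 5)*(m + 7)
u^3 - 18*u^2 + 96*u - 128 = (u - 8)^2*(u - 2)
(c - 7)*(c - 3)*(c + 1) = c^3 - 9*c^2 + 11*c + 21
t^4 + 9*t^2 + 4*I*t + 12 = (t - 3*I)*(t - I)*(t + 2*I)^2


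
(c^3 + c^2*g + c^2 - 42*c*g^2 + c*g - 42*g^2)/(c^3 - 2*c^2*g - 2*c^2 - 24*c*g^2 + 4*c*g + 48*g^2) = (c^2 + 7*c*g + c + 7*g)/(c^2 + 4*c*g - 2*c - 8*g)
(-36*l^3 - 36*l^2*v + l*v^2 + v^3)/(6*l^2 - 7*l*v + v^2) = (6*l^2 + 7*l*v + v^2)/(-l + v)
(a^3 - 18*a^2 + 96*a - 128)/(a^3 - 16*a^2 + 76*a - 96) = (a - 8)/(a - 6)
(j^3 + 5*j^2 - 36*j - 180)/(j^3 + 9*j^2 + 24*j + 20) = (j^2 - 36)/(j^2 + 4*j + 4)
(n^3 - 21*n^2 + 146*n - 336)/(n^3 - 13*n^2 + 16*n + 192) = (n^2 - 13*n + 42)/(n^2 - 5*n - 24)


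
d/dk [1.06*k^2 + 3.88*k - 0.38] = 2.12*k + 3.88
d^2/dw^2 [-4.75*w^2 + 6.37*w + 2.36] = -9.50000000000000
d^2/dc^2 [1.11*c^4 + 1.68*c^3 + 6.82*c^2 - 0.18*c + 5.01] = 13.32*c^2 + 10.08*c + 13.64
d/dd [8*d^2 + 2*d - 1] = 16*d + 2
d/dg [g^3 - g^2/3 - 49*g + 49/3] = 3*g^2 - 2*g/3 - 49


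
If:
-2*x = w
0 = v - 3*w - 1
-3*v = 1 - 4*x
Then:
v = -1/11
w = -4/11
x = 2/11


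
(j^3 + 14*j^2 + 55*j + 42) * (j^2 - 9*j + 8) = j^5 + 5*j^4 - 63*j^3 - 341*j^2 + 62*j + 336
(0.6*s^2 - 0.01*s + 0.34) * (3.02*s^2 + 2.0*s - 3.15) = 1.812*s^4 + 1.1698*s^3 - 0.8832*s^2 + 0.7115*s - 1.071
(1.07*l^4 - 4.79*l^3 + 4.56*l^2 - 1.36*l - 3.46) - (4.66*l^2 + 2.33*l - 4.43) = 1.07*l^4 - 4.79*l^3 - 0.100000000000001*l^2 - 3.69*l + 0.97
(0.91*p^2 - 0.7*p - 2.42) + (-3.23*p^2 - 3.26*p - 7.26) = -2.32*p^2 - 3.96*p - 9.68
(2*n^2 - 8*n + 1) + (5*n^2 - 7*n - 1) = 7*n^2 - 15*n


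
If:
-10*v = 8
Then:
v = -4/5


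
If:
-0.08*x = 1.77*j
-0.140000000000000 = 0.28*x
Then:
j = 0.02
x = -0.50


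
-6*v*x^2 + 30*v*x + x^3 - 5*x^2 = x*(-6*v + x)*(x - 5)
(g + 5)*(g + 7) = g^2 + 12*g + 35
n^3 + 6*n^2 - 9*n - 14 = (n - 2)*(n + 1)*(n + 7)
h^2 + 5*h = h*(h + 5)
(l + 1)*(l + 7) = l^2 + 8*l + 7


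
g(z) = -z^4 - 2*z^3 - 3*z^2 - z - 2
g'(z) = -4*z^3 - 6*z^2 - 6*z - 1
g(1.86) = -39.08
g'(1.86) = -58.66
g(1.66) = -28.67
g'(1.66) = -45.79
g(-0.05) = -1.96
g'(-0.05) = -0.71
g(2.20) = -63.44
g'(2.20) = -85.83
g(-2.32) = -19.82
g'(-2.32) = 30.57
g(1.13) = -11.48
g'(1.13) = -21.21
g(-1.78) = -8.48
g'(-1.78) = 13.23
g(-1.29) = -4.18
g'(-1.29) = 5.34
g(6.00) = -1844.00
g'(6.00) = -1117.00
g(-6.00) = -968.00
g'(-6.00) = 683.00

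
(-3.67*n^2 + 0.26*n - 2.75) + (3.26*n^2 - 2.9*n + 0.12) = -0.41*n^2 - 2.64*n - 2.63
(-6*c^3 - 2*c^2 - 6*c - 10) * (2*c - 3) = -12*c^4 + 14*c^3 - 6*c^2 - 2*c + 30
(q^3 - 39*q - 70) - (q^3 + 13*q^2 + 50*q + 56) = -13*q^2 - 89*q - 126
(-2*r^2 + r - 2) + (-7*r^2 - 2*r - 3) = -9*r^2 - r - 5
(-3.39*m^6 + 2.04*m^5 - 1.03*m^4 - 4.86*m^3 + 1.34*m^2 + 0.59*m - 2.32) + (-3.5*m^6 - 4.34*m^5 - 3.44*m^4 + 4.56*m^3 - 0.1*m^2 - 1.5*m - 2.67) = -6.89*m^6 - 2.3*m^5 - 4.47*m^4 - 0.300000000000001*m^3 + 1.24*m^2 - 0.91*m - 4.99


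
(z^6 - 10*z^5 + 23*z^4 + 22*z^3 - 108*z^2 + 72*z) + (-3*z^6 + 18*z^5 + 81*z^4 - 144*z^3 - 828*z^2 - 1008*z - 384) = -2*z^6 + 8*z^5 + 104*z^4 - 122*z^3 - 936*z^2 - 936*z - 384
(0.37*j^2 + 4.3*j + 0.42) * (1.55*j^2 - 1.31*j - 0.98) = 0.5735*j^4 + 6.1803*j^3 - 5.3446*j^2 - 4.7642*j - 0.4116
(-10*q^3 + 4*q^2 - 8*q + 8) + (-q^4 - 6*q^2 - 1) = -q^4 - 10*q^3 - 2*q^2 - 8*q + 7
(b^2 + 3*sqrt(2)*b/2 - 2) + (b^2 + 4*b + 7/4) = 2*b^2 + 3*sqrt(2)*b/2 + 4*b - 1/4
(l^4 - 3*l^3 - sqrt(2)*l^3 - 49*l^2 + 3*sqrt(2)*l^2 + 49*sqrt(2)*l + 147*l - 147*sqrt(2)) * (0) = 0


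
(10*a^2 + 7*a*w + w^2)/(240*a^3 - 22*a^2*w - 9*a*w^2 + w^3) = (2*a + w)/(48*a^2 - 14*a*w + w^2)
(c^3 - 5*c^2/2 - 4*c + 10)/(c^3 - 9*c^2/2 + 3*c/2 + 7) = (2*c^2 - c - 10)/(2*c^2 - 5*c - 7)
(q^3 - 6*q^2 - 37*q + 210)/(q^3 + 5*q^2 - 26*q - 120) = (q - 7)/(q + 4)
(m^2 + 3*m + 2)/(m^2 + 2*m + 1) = (m + 2)/(m + 1)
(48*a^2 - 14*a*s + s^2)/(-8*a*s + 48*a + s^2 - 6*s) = (-6*a + s)/(s - 6)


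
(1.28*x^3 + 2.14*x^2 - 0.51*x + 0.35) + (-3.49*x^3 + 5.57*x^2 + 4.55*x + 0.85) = -2.21*x^3 + 7.71*x^2 + 4.04*x + 1.2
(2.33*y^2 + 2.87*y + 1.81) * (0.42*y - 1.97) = 0.9786*y^3 - 3.3847*y^2 - 4.8937*y - 3.5657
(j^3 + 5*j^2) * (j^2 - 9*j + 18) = j^5 - 4*j^4 - 27*j^3 + 90*j^2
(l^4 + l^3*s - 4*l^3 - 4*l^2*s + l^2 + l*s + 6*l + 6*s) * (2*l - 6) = 2*l^5 + 2*l^4*s - 14*l^4 - 14*l^3*s + 26*l^3 + 26*l^2*s + 6*l^2 + 6*l*s - 36*l - 36*s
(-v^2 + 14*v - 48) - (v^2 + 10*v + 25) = -2*v^2 + 4*v - 73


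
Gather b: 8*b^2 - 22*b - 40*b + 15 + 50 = 8*b^2 - 62*b + 65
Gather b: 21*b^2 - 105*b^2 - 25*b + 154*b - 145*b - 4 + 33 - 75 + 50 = -84*b^2 - 16*b + 4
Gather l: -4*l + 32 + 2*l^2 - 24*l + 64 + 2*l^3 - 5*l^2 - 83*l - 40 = 2*l^3 - 3*l^2 - 111*l + 56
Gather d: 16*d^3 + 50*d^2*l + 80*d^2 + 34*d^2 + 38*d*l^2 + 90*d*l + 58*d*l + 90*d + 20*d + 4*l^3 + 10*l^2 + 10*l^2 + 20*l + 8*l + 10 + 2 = 16*d^3 + d^2*(50*l + 114) + d*(38*l^2 + 148*l + 110) + 4*l^3 + 20*l^2 + 28*l + 12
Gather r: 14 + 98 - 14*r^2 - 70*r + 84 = -14*r^2 - 70*r + 196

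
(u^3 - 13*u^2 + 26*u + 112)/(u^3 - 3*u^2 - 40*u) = (u^2 - 5*u - 14)/(u*(u + 5))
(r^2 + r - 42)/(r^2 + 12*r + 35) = (r - 6)/(r + 5)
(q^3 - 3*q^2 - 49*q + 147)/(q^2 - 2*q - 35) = (q^2 + 4*q - 21)/(q + 5)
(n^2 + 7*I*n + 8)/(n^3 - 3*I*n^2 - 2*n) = (n + 8*I)/(n*(n - 2*I))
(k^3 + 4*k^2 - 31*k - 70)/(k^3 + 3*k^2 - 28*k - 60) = (k + 7)/(k + 6)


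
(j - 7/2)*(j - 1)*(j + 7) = j^3 + 5*j^2/2 - 28*j + 49/2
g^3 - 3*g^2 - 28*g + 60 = (g - 6)*(g - 2)*(g + 5)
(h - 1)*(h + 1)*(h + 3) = h^3 + 3*h^2 - h - 3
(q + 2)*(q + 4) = q^2 + 6*q + 8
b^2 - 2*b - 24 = (b - 6)*(b + 4)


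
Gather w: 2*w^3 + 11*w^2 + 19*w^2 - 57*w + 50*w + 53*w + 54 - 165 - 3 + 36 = 2*w^3 + 30*w^2 + 46*w - 78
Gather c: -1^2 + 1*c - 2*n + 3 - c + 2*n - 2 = 0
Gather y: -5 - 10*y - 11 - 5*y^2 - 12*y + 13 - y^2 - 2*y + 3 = -6*y^2 - 24*y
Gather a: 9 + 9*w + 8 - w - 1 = 8*w + 16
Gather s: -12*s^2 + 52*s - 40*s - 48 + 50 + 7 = -12*s^2 + 12*s + 9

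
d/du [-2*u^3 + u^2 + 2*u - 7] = -6*u^2 + 2*u + 2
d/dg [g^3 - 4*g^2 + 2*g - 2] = 3*g^2 - 8*g + 2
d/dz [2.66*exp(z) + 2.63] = 2.66*exp(z)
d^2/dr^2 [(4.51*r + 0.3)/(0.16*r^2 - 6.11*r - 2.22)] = ((55.0162 - 4.3296*r)*(-0.16*r^2 + 6.11*r + 2.22) - (0.32*r - 6.11)*(0.64*r - 12.22)*(4.51*r + 0.3))/(-0.16*r^2 + 6.11*r + 2.22)^3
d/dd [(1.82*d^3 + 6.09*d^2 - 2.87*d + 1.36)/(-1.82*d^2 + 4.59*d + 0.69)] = (-3.3124*d^4 + 16.7076*d^3 + 26.4971*d^2 + 13.3546*d - 8.2227)/(3.3124*d^4 - 16.7076*d^3 + 18.5565*d^2 + 6.3342*d + 0.4761)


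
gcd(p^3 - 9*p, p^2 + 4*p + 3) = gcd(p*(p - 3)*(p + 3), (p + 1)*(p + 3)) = p + 3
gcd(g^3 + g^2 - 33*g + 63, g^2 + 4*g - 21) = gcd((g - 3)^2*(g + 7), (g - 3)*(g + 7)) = g^2 + 4*g - 21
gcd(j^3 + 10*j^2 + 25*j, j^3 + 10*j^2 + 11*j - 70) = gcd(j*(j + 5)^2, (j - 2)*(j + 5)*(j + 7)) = j + 5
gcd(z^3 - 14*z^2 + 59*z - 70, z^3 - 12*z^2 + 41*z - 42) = z^2 - 9*z + 14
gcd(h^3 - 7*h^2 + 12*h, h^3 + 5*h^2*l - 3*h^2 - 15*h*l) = h^2 - 3*h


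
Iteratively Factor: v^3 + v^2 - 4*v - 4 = (v + 2)*(v^2 - v - 2) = (v - 2)*(v + 2)*(v + 1)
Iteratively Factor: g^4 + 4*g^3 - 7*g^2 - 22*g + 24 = (g - 1)*(g^3 + 5*g^2 - 2*g - 24) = (g - 2)*(g - 1)*(g^2 + 7*g + 12) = (g - 2)*(g - 1)*(g + 4)*(g + 3)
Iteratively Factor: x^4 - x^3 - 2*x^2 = (x)*(x^3 - x^2 - 2*x) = x*(x + 1)*(x^2 - 2*x) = x^2*(x + 1)*(x - 2)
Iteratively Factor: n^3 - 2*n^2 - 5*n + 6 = (n + 2)*(n^2 - 4*n + 3) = (n - 1)*(n + 2)*(n - 3)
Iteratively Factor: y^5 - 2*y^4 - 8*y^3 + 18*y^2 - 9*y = (y - 1)*(y^4 - y^3 - 9*y^2 + 9*y) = (y - 1)^2*(y^3 - 9*y) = y*(y - 1)^2*(y^2 - 9) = y*(y - 3)*(y - 1)^2*(y + 3)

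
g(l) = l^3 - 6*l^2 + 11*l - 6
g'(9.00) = 146.00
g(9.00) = 336.00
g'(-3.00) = 74.00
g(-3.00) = -120.00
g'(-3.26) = 82.00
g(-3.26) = -140.27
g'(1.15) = 1.17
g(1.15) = 0.24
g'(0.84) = 3.04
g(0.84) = -0.40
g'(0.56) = 5.22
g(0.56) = -1.55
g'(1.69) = -0.71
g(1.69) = 0.28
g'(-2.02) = 47.48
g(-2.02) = -60.94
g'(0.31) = 7.57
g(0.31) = -3.14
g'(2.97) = 1.82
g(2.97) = -0.06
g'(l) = 3*l^2 - 12*l + 11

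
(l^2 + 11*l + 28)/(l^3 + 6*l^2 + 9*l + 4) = (l + 7)/(l^2 + 2*l + 1)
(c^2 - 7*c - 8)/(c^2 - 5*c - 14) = (-c^2 + 7*c + 8)/(-c^2 + 5*c + 14)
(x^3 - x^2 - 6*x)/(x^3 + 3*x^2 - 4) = x*(x - 3)/(x^2 + x - 2)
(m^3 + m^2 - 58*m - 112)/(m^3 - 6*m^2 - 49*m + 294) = (m^2 - 6*m - 16)/(m^2 - 13*m + 42)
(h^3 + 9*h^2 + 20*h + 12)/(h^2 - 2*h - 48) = (h^2 + 3*h + 2)/(h - 8)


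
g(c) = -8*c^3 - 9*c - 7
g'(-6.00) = -873.00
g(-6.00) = 1775.00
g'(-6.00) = -873.00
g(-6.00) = 1775.00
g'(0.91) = -28.87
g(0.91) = -21.22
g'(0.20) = -9.96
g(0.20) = -8.86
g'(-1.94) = -99.33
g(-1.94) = 68.87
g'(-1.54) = -65.92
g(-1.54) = 36.08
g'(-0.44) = -13.65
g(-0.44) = -2.36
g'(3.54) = -309.76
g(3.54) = -393.75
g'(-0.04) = -9.04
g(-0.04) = -6.64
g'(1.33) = -51.45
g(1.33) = -37.79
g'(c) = -24*c^2 - 9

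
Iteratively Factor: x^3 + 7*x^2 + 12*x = (x + 3)*(x^2 + 4*x) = (x + 3)*(x + 4)*(x)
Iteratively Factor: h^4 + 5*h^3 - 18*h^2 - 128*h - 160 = (h + 4)*(h^3 + h^2 - 22*h - 40) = (h + 4)^2*(h^2 - 3*h - 10) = (h + 2)*(h + 4)^2*(h - 5)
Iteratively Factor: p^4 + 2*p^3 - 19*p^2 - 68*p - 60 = (p + 3)*(p^3 - p^2 - 16*p - 20) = (p + 2)*(p + 3)*(p^2 - 3*p - 10) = (p - 5)*(p + 2)*(p + 3)*(p + 2)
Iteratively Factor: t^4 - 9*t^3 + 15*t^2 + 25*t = (t - 5)*(t^3 - 4*t^2 - 5*t) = (t - 5)^2*(t^2 + t) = (t - 5)^2*(t + 1)*(t)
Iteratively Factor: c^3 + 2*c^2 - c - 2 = (c + 1)*(c^2 + c - 2) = (c - 1)*(c + 1)*(c + 2)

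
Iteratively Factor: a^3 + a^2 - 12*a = (a)*(a^2 + a - 12) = a*(a + 4)*(a - 3)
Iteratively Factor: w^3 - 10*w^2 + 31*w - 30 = (w - 5)*(w^2 - 5*w + 6) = (w - 5)*(w - 3)*(w - 2)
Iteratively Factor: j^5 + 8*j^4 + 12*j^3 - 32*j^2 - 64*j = (j + 2)*(j^4 + 6*j^3 - 32*j) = (j + 2)*(j + 4)*(j^3 + 2*j^2 - 8*j) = j*(j + 2)*(j + 4)*(j^2 + 2*j - 8) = j*(j + 2)*(j + 4)^2*(j - 2)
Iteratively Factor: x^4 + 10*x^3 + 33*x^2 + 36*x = (x + 4)*(x^3 + 6*x^2 + 9*x) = (x + 3)*(x + 4)*(x^2 + 3*x) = (x + 3)^2*(x + 4)*(x)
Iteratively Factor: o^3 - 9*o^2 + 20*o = (o - 4)*(o^2 - 5*o) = (o - 5)*(o - 4)*(o)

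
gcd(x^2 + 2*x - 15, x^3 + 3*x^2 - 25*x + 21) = x - 3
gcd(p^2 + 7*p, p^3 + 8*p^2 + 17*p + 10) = 1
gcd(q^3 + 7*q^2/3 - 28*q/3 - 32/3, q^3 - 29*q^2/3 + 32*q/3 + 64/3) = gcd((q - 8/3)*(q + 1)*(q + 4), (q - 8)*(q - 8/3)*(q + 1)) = q^2 - 5*q/3 - 8/3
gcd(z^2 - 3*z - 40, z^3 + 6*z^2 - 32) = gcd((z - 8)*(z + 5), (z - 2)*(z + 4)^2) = 1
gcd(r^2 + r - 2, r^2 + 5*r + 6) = r + 2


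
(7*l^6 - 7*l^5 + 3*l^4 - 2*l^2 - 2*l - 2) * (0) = 0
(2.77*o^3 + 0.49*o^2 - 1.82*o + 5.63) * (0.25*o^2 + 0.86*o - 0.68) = 0.6925*o^5 + 2.5047*o^4 - 1.9172*o^3 - 0.4909*o^2 + 6.0794*o - 3.8284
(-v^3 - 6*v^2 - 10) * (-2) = 2*v^3 + 12*v^2 + 20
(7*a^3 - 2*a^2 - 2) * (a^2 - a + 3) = 7*a^5 - 9*a^4 + 23*a^3 - 8*a^2 + 2*a - 6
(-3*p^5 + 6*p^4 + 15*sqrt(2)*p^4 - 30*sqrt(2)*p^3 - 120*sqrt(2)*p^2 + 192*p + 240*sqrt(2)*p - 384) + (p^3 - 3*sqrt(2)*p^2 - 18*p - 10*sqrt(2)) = -3*p^5 + 6*p^4 + 15*sqrt(2)*p^4 - 30*sqrt(2)*p^3 + p^3 - 123*sqrt(2)*p^2 + 174*p + 240*sqrt(2)*p - 384 - 10*sqrt(2)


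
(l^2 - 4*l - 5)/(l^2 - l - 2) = (l - 5)/(l - 2)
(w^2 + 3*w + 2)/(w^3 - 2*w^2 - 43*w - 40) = (w + 2)/(w^2 - 3*w - 40)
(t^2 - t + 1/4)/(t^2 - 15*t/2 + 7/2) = (t - 1/2)/(t - 7)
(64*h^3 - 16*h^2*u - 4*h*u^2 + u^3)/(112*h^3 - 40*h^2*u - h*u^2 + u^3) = (4*h + u)/(7*h + u)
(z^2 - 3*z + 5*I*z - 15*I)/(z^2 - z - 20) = (z^2 + z*(-3 + 5*I) - 15*I)/(z^2 - z - 20)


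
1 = 1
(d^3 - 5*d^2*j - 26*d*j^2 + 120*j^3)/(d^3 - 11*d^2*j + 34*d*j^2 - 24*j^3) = (d + 5*j)/(d - j)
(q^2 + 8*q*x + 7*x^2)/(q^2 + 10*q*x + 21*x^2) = (q + x)/(q + 3*x)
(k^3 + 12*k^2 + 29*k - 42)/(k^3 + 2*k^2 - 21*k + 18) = (k + 7)/(k - 3)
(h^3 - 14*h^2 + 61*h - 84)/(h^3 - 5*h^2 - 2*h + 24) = (h - 7)/(h + 2)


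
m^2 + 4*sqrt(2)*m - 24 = (m - 2*sqrt(2))*(m + 6*sqrt(2))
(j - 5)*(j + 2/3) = j^2 - 13*j/3 - 10/3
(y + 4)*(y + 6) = y^2 + 10*y + 24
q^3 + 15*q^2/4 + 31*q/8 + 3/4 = (q + 1/4)*(q + 3/2)*(q + 2)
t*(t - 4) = t^2 - 4*t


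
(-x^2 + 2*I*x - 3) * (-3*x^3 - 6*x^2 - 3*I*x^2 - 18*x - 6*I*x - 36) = 3*x^5 + 6*x^4 - 3*I*x^4 + 33*x^3 - 6*I*x^3 + 66*x^2 - 27*I*x^2 + 54*x - 54*I*x + 108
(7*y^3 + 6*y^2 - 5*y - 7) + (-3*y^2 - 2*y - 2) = 7*y^3 + 3*y^2 - 7*y - 9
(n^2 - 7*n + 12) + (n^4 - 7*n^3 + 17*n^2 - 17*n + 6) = n^4 - 7*n^3 + 18*n^2 - 24*n + 18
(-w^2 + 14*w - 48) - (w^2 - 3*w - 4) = -2*w^2 + 17*w - 44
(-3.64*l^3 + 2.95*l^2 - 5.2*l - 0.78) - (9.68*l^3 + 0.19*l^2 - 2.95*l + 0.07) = -13.32*l^3 + 2.76*l^2 - 2.25*l - 0.85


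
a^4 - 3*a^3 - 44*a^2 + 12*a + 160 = (a - 8)*(a - 2)*(a + 2)*(a + 5)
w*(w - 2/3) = w^2 - 2*w/3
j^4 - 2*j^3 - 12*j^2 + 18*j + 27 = (j - 3)^2*(j + 1)*(j + 3)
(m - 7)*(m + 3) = m^2 - 4*m - 21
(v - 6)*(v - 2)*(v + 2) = v^3 - 6*v^2 - 4*v + 24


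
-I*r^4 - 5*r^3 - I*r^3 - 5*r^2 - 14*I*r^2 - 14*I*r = r*(r - 7*I)*(r + 2*I)*(-I*r - I)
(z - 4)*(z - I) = z^2 - 4*z - I*z + 4*I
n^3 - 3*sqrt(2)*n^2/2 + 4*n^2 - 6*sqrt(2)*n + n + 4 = (n + 4)*(n - sqrt(2))*(n - sqrt(2)/2)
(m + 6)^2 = m^2 + 12*m + 36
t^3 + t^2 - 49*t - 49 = (t - 7)*(t + 1)*(t + 7)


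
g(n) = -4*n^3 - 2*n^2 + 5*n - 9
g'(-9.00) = -931.00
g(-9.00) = 2700.00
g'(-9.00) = -931.00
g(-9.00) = 2700.00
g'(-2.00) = -35.00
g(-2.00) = 5.00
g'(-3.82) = -154.83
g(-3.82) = 165.69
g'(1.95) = -48.43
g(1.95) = -36.51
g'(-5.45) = -329.63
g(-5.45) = 551.86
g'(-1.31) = -10.35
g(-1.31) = -9.99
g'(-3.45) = -124.03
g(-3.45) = 114.20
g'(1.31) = -20.83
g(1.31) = -14.87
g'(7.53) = -705.53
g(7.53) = -1792.58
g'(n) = -12*n^2 - 4*n + 5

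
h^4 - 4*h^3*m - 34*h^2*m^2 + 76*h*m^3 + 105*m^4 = (h - 7*m)*(h - 3*m)*(h + m)*(h + 5*m)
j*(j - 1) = j^2 - j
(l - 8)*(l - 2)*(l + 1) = l^3 - 9*l^2 + 6*l + 16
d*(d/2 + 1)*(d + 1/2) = d^3/2 + 5*d^2/4 + d/2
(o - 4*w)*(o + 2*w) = o^2 - 2*o*w - 8*w^2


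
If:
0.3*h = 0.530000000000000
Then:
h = 1.77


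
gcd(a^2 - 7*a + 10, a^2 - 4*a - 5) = a - 5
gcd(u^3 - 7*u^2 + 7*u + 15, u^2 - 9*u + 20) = u - 5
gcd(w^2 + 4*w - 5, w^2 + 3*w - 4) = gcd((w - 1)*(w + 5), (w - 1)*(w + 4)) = w - 1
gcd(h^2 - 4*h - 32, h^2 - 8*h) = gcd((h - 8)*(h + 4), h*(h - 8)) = h - 8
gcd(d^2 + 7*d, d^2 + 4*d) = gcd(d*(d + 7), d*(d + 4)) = d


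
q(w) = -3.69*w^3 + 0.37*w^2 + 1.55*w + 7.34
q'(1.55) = -23.90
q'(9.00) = -888.46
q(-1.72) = 24.54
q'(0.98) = -8.36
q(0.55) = 7.69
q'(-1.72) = -32.47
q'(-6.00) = -401.41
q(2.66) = -55.37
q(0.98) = 5.74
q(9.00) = -2638.75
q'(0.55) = -1.39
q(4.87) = -402.54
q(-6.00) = 808.40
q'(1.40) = -19.11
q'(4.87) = -257.39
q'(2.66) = -74.81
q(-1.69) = 23.59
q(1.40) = 0.11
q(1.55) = -3.11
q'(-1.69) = -31.32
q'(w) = -11.07*w^2 + 0.74*w + 1.55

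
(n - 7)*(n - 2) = n^2 - 9*n + 14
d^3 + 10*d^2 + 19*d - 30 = (d - 1)*(d + 5)*(d + 6)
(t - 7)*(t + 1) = t^2 - 6*t - 7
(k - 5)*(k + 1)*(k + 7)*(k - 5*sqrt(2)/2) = k^4 - 5*sqrt(2)*k^3/2 + 3*k^3 - 33*k^2 - 15*sqrt(2)*k^2/2 - 35*k + 165*sqrt(2)*k/2 + 175*sqrt(2)/2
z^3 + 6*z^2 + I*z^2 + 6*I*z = z*(z + 6)*(z + I)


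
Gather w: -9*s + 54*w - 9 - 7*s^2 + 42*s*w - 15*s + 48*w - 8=-7*s^2 - 24*s + w*(42*s + 102) - 17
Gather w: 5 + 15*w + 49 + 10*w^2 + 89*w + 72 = 10*w^2 + 104*w + 126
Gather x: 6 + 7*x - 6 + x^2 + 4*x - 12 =x^2 + 11*x - 12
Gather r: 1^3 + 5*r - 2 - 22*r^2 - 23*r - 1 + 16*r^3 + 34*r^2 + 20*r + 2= 16*r^3 + 12*r^2 + 2*r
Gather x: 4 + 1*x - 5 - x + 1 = 0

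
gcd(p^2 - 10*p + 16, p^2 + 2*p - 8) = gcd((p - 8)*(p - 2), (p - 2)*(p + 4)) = p - 2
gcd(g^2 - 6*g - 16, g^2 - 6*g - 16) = g^2 - 6*g - 16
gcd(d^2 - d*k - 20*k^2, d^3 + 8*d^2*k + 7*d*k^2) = 1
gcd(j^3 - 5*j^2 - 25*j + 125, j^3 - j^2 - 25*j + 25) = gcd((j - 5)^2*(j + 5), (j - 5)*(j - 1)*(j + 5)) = j^2 - 25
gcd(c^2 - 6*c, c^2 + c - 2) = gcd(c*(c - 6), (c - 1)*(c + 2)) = 1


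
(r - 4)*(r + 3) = r^2 - r - 12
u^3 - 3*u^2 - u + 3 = (u - 3)*(u - 1)*(u + 1)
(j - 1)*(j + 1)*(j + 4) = j^3 + 4*j^2 - j - 4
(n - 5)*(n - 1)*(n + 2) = n^3 - 4*n^2 - 7*n + 10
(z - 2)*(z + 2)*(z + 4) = z^3 + 4*z^2 - 4*z - 16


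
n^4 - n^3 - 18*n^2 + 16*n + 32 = (n - 4)*(n - 2)*(n + 1)*(n + 4)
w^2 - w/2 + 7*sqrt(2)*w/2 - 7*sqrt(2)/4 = (w - 1/2)*(w + 7*sqrt(2)/2)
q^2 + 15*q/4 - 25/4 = (q - 5/4)*(q + 5)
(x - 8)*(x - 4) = x^2 - 12*x + 32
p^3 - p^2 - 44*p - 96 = (p - 8)*(p + 3)*(p + 4)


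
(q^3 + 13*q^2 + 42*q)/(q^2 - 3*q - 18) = q*(q^2 + 13*q + 42)/(q^2 - 3*q - 18)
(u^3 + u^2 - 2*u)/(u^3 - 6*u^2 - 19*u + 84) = u*(u^2 + u - 2)/(u^3 - 6*u^2 - 19*u + 84)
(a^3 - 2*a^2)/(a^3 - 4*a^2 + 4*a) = a/(a - 2)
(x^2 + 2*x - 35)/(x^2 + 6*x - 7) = (x - 5)/(x - 1)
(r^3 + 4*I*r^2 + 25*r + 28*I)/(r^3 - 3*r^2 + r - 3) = (r^2 + 3*I*r + 28)/(r^2 - r*(3 + I) + 3*I)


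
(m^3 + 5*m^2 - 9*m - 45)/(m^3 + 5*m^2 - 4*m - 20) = (m^2 - 9)/(m^2 - 4)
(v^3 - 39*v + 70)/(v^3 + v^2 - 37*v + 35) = (v - 2)/(v - 1)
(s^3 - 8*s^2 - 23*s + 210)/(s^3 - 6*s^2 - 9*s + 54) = (s^2 - 2*s - 35)/(s^2 - 9)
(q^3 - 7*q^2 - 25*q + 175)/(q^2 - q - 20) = (q^2 - 2*q - 35)/(q + 4)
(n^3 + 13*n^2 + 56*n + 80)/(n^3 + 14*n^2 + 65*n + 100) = (n + 4)/(n + 5)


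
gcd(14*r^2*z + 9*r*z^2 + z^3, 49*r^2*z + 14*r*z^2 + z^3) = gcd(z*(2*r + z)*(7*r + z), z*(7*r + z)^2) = 7*r*z + z^2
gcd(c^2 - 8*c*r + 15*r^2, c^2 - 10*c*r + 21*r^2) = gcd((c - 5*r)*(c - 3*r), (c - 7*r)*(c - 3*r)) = -c + 3*r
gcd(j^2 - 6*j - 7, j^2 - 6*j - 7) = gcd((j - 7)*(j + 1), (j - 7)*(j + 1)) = j^2 - 6*j - 7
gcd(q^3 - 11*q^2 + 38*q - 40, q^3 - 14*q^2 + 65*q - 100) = q^2 - 9*q + 20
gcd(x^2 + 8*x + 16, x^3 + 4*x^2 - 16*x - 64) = x^2 + 8*x + 16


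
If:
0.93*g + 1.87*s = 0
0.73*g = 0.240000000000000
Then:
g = 0.33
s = -0.16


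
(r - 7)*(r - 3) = r^2 - 10*r + 21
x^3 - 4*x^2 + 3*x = x*(x - 3)*(x - 1)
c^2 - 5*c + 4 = (c - 4)*(c - 1)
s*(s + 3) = s^2 + 3*s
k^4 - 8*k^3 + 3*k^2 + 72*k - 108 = (k - 6)*(k - 3)*(k - 2)*(k + 3)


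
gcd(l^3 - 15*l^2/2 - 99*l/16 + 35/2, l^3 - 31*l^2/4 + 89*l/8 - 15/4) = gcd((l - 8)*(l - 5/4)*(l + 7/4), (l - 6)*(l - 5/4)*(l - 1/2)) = l - 5/4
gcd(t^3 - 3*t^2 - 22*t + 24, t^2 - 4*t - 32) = t + 4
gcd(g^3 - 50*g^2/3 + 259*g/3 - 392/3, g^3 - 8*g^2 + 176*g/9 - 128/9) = g - 8/3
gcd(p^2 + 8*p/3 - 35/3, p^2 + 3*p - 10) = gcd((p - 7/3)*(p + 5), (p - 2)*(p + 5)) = p + 5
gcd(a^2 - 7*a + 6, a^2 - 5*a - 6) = a - 6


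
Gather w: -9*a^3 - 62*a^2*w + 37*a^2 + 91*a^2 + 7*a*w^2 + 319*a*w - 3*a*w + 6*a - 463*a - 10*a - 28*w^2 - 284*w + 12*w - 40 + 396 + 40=-9*a^3 + 128*a^2 - 467*a + w^2*(7*a - 28) + w*(-62*a^2 + 316*a - 272) + 396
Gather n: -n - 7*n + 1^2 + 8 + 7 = 16 - 8*n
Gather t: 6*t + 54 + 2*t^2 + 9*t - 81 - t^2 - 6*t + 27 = t^2 + 9*t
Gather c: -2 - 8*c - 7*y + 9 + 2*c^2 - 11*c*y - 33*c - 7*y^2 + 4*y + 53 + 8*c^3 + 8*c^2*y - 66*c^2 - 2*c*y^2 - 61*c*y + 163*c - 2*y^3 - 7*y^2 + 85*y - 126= 8*c^3 + c^2*(8*y - 64) + c*(-2*y^2 - 72*y + 122) - 2*y^3 - 14*y^2 + 82*y - 66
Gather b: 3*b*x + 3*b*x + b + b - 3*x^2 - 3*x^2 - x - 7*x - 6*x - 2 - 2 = b*(6*x + 2) - 6*x^2 - 14*x - 4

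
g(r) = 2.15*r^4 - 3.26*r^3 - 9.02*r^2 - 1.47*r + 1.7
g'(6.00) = 1395.81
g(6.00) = 1750.40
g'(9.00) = 5313.39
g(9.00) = 10987.46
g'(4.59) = 541.32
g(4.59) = 443.98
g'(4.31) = 427.65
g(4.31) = 308.71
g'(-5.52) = -1646.38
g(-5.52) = 2279.45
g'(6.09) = 1468.40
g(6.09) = 1879.27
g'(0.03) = -2.02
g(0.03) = 1.65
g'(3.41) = 164.30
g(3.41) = 53.24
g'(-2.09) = -85.00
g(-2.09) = 36.16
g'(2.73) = 51.37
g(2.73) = -16.44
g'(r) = 8.6*r^3 - 9.78*r^2 - 18.04*r - 1.47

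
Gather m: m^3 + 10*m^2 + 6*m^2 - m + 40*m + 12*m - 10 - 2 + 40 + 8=m^3 + 16*m^2 + 51*m + 36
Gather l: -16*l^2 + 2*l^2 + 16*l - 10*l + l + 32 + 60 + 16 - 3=-14*l^2 + 7*l + 105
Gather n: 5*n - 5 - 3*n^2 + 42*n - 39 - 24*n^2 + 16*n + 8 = -27*n^2 + 63*n - 36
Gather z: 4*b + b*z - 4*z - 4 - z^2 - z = 4*b - z^2 + z*(b - 5) - 4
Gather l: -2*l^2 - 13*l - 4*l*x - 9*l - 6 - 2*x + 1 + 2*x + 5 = -2*l^2 + l*(-4*x - 22)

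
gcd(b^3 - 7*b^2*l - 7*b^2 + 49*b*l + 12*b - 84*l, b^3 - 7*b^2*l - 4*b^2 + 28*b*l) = b^2 - 7*b*l - 4*b + 28*l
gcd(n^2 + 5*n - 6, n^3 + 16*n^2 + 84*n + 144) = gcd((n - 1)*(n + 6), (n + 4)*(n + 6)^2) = n + 6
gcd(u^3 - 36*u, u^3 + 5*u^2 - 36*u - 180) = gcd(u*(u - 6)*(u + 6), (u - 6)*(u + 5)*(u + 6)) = u^2 - 36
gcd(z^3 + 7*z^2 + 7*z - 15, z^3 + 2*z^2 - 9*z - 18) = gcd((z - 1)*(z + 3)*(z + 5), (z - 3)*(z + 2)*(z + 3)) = z + 3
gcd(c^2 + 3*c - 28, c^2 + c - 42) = c + 7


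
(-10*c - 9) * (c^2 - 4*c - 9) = -10*c^3 + 31*c^2 + 126*c + 81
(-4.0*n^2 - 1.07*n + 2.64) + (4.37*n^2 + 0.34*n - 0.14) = 0.37*n^2 - 0.73*n + 2.5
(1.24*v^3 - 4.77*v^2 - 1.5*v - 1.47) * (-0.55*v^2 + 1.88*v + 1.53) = -0.682*v^5 + 4.9547*v^4 - 6.2454*v^3 - 9.3096*v^2 - 5.0586*v - 2.2491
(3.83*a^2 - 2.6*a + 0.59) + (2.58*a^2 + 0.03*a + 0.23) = 6.41*a^2 - 2.57*a + 0.82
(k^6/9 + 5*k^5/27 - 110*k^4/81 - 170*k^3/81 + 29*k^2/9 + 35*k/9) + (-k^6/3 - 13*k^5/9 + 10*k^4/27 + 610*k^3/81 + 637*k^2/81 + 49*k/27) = -2*k^6/9 - 34*k^5/27 - 80*k^4/81 + 440*k^3/81 + 898*k^2/81 + 154*k/27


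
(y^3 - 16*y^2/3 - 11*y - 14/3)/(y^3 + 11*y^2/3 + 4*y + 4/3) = (y - 7)/(y + 2)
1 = 1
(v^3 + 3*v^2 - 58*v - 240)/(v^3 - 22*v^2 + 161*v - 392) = (v^2 + 11*v + 30)/(v^2 - 14*v + 49)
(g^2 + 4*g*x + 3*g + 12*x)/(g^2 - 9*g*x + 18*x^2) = (g^2 + 4*g*x + 3*g + 12*x)/(g^2 - 9*g*x + 18*x^2)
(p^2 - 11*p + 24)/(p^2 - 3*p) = (p - 8)/p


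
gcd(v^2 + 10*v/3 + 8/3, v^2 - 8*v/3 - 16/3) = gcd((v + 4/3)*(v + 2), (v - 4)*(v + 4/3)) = v + 4/3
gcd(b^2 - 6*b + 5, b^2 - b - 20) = b - 5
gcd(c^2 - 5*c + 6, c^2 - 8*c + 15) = c - 3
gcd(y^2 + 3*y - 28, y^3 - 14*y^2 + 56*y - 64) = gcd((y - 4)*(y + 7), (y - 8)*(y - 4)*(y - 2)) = y - 4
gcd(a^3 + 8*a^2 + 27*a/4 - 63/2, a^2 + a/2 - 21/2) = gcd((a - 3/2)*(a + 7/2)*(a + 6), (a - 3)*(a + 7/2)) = a + 7/2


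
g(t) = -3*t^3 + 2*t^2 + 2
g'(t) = -9*t^2 + 4*t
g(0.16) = 2.04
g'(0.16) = 0.41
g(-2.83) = 86.01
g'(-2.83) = -83.40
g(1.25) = -0.73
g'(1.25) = -9.06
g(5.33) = -395.44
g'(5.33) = -234.36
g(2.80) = -48.18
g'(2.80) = -59.36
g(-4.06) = 235.74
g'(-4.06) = -164.59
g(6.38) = -695.67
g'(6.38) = -340.82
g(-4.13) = 247.45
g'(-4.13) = -170.03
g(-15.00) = 10577.00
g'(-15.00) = -2085.00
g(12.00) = -4894.00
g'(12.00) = -1248.00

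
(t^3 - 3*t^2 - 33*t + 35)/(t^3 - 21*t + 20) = (t - 7)/(t - 4)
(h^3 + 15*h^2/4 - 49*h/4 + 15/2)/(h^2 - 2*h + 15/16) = 4*(h^2 + 5*h - 6)/(4*h - 3)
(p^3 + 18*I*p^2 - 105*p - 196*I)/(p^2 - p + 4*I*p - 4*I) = (p^2 + 14*I*p - 49)/(p - 1)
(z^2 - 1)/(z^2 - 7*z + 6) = (z + 1)/(z - 6)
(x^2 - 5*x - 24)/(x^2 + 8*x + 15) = (x - 8)/(x + 5)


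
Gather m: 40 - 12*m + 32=72 - 12*m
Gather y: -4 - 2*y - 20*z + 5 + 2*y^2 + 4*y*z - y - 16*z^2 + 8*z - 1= 2*y^2 + y*(4*z - 3) - 16*z^2 - 12*z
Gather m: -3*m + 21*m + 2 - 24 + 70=18*m + 48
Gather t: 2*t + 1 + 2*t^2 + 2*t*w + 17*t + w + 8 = 2*t^2 + t*(2*w + 19) + w + 9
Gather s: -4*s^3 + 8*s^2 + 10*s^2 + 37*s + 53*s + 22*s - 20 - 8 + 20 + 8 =-4*s^3 + 18*s^2 + 112*s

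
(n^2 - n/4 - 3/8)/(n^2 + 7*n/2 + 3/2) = (n - 3/4)/(n + 3)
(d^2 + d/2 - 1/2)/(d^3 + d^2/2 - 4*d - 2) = (2*d^2 + d - 1)/(2*d^3 + d^2 - 8*d - 4)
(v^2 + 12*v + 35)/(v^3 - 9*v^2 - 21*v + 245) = (v + 7)/(v^2 - 14*v + 49)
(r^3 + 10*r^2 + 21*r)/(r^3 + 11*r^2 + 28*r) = (r + 3)/(r + 4)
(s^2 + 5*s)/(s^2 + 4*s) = (s + 5)/(s + 4)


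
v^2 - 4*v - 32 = (v - 8)*(v + 4)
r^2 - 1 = (r - 1)*(r + 1)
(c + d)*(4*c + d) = 4*c^2 + 5*c*d + d^2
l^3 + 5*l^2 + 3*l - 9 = (l - 1)*(l + 3)^2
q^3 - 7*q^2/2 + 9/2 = (q - 3)*(q - 3/2)*(q + 1)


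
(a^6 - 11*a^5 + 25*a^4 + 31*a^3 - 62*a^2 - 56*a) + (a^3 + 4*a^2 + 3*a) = a^6 - 11*a^5 + 25*a^4 + 32*a^3 - 58*a^2 - 53*a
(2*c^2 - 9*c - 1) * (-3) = -6*c^2 + 27*c + 3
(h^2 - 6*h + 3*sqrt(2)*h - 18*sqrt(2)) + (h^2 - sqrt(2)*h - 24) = 2*h^2 - 6*h + 2*sqrt(2)*h - 18*sqrt(2) - 24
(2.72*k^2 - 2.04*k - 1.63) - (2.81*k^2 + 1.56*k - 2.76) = -0.0899999999999999*k^2 - 3.6*k + 1.13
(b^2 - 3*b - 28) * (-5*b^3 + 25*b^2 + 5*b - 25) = -5*b^5 + 40*b^4 + 70*b^3 - 740*b^2 - 65*b + 700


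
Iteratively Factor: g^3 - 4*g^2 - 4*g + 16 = (g + 2)*(g^2 - 6*g + 8) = (g - 2)*(g + 2)*(g - 4)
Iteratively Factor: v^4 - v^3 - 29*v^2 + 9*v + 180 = (v + 3)*(v^3 - 4*v^2 - 17*v + 60) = (v - 3)*(v + 3)*(v^2 - v - 20) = (v - 3)*(v + 3)*(v + 4)*(v - 5)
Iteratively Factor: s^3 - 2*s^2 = (s)*(s^2 - 2*s) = s*(s - 2)*(s)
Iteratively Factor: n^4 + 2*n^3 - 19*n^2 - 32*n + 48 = (n + 4)*(n^3 - 2*n^2 - 11*n + 12) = (n + 3)*(n + 4)*(n^2 - 5*n + 4) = (n - 1)*(n + 3)*(n + 4)*(n - 4)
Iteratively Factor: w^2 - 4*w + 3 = (w - 3)*(w - 1)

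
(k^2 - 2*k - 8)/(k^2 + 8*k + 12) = (k - 4)/(k + 6)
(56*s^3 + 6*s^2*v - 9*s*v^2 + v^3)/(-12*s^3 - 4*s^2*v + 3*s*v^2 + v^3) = (-28*s^2 + 11*s*v - v^2)/(6*s^2 - s*v - v^2)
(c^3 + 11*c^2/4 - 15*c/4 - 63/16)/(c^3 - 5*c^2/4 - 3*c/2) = (c^2 + 2*c - 21/4)/(c*(c - 2))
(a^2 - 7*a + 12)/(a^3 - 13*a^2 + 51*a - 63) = (a - 4)/(a^2 - 10*a + 21)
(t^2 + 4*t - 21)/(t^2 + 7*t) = (t - 3)/t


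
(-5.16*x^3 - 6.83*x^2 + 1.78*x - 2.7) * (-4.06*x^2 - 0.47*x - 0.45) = 20.9496*x^5 + 30.155*x^4 - 1.6947*x^3 + 13.1989*x^2 + 0.468*x + 1.215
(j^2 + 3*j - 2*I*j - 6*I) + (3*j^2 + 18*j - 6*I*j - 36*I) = 4*j^2 + 21*j - 8*I*j - 42*I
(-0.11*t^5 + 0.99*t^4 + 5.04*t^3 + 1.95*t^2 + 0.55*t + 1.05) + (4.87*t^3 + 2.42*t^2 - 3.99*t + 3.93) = -0.11*t^5 + 0.99*t^4 + 9.91*t^3 + 4.37*t^2 - 3.44*t + 4.98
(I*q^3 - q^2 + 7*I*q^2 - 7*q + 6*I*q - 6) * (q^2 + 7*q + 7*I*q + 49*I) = I*q^5 - 8*q^4 + 14*I*q^4 - 112*q^3 + 48*I*q^3 - 440*q^2 - 56*I*q^2 - 336*q - 385*I*q - 294*I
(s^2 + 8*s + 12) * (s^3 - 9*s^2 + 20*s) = s^5 - s^4 - 40*s^3 + 52*s^2 + 240*s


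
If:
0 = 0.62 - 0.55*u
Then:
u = 1.13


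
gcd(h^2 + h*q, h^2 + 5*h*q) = h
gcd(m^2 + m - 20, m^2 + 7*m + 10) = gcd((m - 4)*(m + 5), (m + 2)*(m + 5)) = m + 5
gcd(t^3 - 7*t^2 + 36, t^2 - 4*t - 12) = t^2 - 4*t - 12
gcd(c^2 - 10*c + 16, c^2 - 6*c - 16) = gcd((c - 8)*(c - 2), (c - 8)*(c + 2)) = c - 8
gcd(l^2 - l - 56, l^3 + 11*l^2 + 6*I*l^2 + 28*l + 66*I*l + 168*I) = l + 7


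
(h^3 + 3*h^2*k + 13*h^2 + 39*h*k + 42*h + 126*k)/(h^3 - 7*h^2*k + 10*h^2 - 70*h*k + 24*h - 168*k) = (h^2 + 3*h*k + 7*h + 21*k)/(h^2 - 7*h*k + 4*h - 28*k)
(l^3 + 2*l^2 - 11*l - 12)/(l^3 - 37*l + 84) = (l^2 + 5*l + 4)/(l^2 + 3*l - 28)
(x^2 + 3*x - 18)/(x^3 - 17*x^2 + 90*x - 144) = (x + 6)/(x^2 - 14*x + 48)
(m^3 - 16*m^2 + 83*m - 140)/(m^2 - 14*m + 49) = (m^2 - 9*m + 20)/(m - 7)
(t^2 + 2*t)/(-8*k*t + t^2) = (t + 2)/(-8*k + t)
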